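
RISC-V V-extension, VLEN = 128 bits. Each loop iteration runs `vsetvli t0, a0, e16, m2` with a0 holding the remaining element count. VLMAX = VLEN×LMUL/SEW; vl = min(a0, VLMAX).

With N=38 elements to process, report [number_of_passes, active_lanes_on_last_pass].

lanes per group: 128·2/16 = 16
N=38: ⌈38/16⌉ = 3 iters; last vl = 38 − 2×16 = 6

[iterations, last_vl] = [3, 6]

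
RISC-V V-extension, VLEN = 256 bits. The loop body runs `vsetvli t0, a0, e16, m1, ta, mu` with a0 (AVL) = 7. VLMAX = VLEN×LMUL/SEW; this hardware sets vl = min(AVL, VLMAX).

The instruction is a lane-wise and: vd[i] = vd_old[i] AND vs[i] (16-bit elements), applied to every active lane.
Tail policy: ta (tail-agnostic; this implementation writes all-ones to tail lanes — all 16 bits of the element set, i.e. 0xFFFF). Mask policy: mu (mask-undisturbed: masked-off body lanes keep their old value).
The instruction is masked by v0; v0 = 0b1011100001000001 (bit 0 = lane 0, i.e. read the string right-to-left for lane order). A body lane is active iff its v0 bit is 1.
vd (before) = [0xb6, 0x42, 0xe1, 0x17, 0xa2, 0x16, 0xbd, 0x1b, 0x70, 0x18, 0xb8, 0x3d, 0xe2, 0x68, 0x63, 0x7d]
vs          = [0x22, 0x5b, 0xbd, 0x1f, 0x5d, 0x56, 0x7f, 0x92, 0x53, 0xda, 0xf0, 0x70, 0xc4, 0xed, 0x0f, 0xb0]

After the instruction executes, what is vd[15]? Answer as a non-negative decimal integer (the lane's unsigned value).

vd[15] = 65535

lanes per group: 256·1/16 = 16
vl ← min(7, 16) = 7
vd[0] and(0xb6,0x22) -> 0x22
vd[1] mask-off/keep -> 0x42
vd[2] mask-off/keep -> 0xe1
vd[3] mask-off/keep -> 0x17
vd[4] mask-off/keep -> 0xa2
vd[5] mask-off/keep -> 0x16
vd[6] and(0xbd,0x7f) -> 0x3d
vd[7] tail/ones -> 0xffff
vd[8] tail/ones -> 0xffff
vd[9] tail/ones -> 0xffff
vd[10] tail/ones -> 0xffff
vd[11] tail/ones -> 0xffff
vd[12] tail/ones -> 0xffff
vd[13] tail/ones -> 0xffff
vd[14] tail/ones -> 0xffff
vd[15] tail/ones -> 0xffff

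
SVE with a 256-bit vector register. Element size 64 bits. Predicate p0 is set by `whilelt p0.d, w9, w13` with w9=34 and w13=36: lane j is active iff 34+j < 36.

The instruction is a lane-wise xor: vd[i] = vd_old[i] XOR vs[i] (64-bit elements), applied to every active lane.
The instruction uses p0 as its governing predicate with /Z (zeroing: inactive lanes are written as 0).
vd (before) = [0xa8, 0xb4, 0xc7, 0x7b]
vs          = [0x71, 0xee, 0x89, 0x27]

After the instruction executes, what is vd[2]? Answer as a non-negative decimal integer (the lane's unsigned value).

vd[2] = 0

register lanes = 256/64 = 4
p0[j] = (34+j < 36); true for j=0..1 → 2 lanes set
lane  0: xor(0xa8,0x71) ⇒ 0xd9
lane  1: xor(0xb4,0xee) ⇒ 0x5a
lane  2: tail/zero ⇒ 0x00
lane  3: tail/zero ⇒ 0x00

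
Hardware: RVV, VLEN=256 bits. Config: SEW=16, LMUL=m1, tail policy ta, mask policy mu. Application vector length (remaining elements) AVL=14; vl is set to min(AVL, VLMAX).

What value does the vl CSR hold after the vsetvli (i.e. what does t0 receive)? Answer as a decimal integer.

vl = 14

VLMAX = VLEN×LMUL/SEW = 256×1/16 = 16
AVL=14 ≤ VLMAX=16, so vl = 14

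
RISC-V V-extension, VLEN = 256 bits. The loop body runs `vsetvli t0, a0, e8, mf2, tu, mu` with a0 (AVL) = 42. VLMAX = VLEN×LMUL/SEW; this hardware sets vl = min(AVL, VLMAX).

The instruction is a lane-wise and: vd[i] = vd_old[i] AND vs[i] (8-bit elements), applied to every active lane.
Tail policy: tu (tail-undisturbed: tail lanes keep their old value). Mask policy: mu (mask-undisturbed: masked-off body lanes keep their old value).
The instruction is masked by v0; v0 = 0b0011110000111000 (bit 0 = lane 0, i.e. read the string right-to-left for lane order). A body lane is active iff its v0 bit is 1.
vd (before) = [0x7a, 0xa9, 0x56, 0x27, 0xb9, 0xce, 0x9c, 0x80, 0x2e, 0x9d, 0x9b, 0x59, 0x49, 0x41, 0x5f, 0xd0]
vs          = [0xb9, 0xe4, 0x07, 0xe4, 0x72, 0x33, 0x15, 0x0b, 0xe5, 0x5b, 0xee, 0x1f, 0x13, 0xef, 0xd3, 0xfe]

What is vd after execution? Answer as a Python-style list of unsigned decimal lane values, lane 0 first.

vd = [122, 169, 86, 36, 48, 2, 156, 128, 46, 157, 138, 25, 1, 65, 95, 208]

VLMAX = VLEN×LMUL/SEW = 256×1/2/8 = 16
vl = min(AVL, VLMAX) = min(42, 16) = 16
lane  0: mask-off/keep ⇒ 0x7a
lane  1: mask-off/keep ⇒ 0xa9
lane  2: mask-off/keep ⇒ 0x56
lane  3: and(0x27,0xe4) ⇒ 0x24
lane  4: and(0xb9,0x72) ⇒ 0x30
lane  5: and(0xce,0x33) ⇒ 0x02
lane  6: mask-off/keep ⇒ 0x9c
lane  7: mask-off/keep ⇒ 0x80
lane  8: mask-off/keep ⇒ 0x2e
lane  9: mask-off/keep ⇒ 0x9d
lane 10: and(0x9b,0xee) ⇒ 0x8a
lane 11: and(0x59,0x1f) ⇒ 0x19
lane 12: and(0x49,0x13) ⇒ 0x01
lane 13: and(0x41,0xef) ⇒ 0x41
lane 14: mask-off/keep ⇒ 0x5f
lane 15: mask-off/keep ⇒ 0xd0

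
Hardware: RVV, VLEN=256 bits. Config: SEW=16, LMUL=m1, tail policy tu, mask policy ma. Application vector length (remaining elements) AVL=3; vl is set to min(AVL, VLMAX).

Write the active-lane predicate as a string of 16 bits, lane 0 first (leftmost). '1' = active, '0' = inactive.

predicate = 1110000000000000

VLMAX = (256 × 1) / 16 = 16 lanes
AVL=3 ≤ VLMAX=16, so vl = 3
bits (lane 0 leftmost): 1110000000000000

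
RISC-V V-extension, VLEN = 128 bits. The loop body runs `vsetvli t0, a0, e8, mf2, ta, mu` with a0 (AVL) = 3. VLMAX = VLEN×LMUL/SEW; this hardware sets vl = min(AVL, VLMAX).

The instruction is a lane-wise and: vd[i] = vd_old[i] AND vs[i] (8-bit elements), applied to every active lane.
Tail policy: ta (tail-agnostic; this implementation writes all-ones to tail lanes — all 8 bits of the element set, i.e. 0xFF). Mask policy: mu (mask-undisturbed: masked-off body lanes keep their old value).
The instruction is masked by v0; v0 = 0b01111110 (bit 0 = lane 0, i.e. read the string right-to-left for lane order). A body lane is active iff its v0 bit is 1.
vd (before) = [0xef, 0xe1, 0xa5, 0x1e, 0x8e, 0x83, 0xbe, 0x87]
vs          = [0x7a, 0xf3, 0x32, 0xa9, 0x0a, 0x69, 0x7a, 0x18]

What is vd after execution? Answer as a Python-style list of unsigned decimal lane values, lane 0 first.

vd = [239, 225, 32, 255, 255, 255, 255, 255]

VLMAX = (128 × 1/2) / 8 = 8 lanes
vl = min(AVL, VLMAX) = min(3, 8) = 3
[0] mask-off/keep = 0xef
[1] and(0xe1,0xf3) = 0xe1
[2] and(0xa5,0x32) = 0x20
[3] tail/ones = 0xff
[4] tail/ones = 0xff
[5] tail/ones = 0xff
[6] tail/ones = 0xff
[7] tail/ones = 0xff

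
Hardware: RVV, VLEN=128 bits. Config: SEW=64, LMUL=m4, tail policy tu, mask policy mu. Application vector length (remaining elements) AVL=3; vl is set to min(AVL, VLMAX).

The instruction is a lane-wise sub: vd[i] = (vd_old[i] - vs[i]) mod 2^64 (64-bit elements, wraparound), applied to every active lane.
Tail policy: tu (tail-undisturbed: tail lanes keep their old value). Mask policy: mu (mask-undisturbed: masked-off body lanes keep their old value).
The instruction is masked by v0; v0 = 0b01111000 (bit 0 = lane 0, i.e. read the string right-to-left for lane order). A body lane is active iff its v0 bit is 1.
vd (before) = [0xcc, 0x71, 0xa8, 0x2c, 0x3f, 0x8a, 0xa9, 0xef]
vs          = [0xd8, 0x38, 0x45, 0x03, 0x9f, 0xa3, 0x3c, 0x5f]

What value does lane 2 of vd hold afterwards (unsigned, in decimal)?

VLMAX = (128 × 4) / 64 = 8 lanes
AVL=3 ≤ VLMAX=8, so vl = 3
[0] mask-off/keep = 0xcc
[1] mask-off/keep = 0x71
[2] mask-off/keep = 0xa8
[3] tail/keep = 0x2c
[4] tail/keep = 0x3f
[5] tail/keep = 0x8a
[6] tail/keep = 0xa9
[7] tail/keep = 0xef

vd[2] = 168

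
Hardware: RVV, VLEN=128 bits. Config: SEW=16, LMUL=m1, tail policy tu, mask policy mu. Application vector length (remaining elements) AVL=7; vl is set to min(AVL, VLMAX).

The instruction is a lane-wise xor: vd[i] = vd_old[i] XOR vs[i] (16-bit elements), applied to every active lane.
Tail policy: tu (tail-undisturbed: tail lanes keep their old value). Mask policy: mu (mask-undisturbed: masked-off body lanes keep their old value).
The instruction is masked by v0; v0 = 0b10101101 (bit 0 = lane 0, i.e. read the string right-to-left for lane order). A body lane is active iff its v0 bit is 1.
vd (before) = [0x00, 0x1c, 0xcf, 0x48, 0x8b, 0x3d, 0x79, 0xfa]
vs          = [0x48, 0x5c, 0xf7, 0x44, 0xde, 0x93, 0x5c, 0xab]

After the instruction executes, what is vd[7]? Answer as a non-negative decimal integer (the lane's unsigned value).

lanes per group: 128·1/16 = 8
AVL=7 ≤ VLMAX=8, so vl = 7
  i=0: xor(0x00,0x48) → 72
  i=1: mask-off/keep → 28
  i=2: xor(0xcf,0xf7) → 56
  i=3: xor(0x48,0x44) → 12
  i=4: mask-off/keep → 139
  i=5: xor(0x3d,0x93) → 174
  i=6: mask-off/keep → 121
  i=7: tail/keep → 250

vd[7] = 250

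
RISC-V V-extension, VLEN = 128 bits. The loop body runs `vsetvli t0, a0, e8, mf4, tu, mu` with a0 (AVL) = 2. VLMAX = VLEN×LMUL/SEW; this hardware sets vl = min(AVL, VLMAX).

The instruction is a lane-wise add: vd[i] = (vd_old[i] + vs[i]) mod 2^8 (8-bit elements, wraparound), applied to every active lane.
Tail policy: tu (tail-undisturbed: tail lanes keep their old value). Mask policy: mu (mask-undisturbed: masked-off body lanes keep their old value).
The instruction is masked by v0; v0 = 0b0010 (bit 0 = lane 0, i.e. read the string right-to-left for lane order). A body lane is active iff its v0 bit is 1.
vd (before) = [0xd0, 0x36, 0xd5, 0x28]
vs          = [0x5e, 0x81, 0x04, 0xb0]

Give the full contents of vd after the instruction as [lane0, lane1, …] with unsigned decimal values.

vd = [208, 183, 213, 40]

VLMAX = VLEN×LMUL/SEW = 128×1/4/8 = 4
AVL=2 ≤ VLMAX=4, so vl = 2
[0] mask-off/keep = 0xd0
[1] add(0x36,0x81) = 0xb7
[2] tail/keep = 0xd5
[3] tail/keep = 0x28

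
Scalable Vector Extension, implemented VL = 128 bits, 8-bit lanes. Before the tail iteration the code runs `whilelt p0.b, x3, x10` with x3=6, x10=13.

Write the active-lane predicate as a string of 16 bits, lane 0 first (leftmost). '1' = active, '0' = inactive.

lane count: 128 div 8 = 16
p0[j] = (6+j < 13); true for j=0..6 → 7 lanes set
bits (lane 0 leftmost): 1111111000000000

predicate = 1111111000000000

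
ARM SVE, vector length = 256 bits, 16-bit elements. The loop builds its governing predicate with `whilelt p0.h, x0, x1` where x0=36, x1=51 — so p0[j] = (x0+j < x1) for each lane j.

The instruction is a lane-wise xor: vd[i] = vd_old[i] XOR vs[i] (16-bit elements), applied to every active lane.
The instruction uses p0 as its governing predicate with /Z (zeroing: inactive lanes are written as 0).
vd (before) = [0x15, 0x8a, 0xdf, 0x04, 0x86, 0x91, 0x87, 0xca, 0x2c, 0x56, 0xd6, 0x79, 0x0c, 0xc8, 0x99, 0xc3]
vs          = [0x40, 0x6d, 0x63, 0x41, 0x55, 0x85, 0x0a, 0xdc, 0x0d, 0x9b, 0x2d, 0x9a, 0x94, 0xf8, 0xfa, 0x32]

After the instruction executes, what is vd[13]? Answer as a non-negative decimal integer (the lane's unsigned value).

vd[13] = 48

register lanes = 256/16 = 16
whilelt: lane j active iff 36+j < 51 → j < 15 → 15 active
lane  0: xor(0x15,0x40) ⇒ 0x55
lane  1: xor(0x8a,0x6d) ⇒ 0xe7
lane  2: xor(0xdf,0x63) ⇒ 0xbc
lane  3: xor(0x04,0x41) ⇒ 0x45
lane  4: xor(0x86,0x55) ⇒ 0xd3
lane  5: xor(0x91,0x85) ⇒ 0x14
lane  6: xor(0x87,0x0a) ⇒ 0x8d
lane  7: xor(0xca,0xdc) ⇒ 0x16
lane  8: xor(0x2c,0x0d) ⇒ 0x21
lane  9: xor(0x56,0x9b) ⇒ 0xcd
lane 10: xor(0xd6,0x2d) ⇒ 0xfb
lane 11: xor(0x79,0x9a) ⇒ 0xe3
lane 12: xor(0x0c,0x94) ⇒ 0x98
lane 13: xor(0xc8,0xf8) ⇒ 0x30
lane 14: xor(0x99,0xfa) ⇒ 0x63
lane 15: tail/zero ⇒ 0x00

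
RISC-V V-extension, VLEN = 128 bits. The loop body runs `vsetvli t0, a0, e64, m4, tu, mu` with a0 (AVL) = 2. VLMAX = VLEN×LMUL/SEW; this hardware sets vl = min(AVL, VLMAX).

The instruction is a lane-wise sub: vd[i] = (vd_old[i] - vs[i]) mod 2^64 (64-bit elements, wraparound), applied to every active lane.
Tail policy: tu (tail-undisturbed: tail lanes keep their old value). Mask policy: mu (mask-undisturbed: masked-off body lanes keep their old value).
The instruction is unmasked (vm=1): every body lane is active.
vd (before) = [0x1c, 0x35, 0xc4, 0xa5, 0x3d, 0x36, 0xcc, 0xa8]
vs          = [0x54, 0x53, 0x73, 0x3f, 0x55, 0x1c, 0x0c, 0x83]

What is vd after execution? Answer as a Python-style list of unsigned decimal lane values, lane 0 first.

vd = [18446744073709551560, 18446744073709551586, 196, 165, 61, 54, 204, 168]

VLMAX = (128 × 4) / 64 = 8 lanes
vl = min(AVL, VLMAX) = min(2, 8) = 2
vd[0] sub(0x1c,0x54) -> 0xffffffffffffffc8
vd[1] sub(0x35,0x53) -> 0xffffffffffffffe2
vd[2] tail/keep -> 0xc4
vd[3] tail/keep -> 0xa5
vd[4] tail/keep -> 0x3d
vd[5] tail/keep -> 0x36
vd[6] tail/keep -> 0xcc
vd[7] tail/keep -> 0xa8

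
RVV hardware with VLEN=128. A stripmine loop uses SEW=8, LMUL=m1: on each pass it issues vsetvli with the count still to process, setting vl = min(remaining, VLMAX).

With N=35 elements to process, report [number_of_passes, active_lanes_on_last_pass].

VLMAX = VLEN×LMUL/SEW = 128×1/8 = 16
iterations = ceil(35/16) = 3; final-pass vl = 3

[iterations, last_vl] = [3, 3]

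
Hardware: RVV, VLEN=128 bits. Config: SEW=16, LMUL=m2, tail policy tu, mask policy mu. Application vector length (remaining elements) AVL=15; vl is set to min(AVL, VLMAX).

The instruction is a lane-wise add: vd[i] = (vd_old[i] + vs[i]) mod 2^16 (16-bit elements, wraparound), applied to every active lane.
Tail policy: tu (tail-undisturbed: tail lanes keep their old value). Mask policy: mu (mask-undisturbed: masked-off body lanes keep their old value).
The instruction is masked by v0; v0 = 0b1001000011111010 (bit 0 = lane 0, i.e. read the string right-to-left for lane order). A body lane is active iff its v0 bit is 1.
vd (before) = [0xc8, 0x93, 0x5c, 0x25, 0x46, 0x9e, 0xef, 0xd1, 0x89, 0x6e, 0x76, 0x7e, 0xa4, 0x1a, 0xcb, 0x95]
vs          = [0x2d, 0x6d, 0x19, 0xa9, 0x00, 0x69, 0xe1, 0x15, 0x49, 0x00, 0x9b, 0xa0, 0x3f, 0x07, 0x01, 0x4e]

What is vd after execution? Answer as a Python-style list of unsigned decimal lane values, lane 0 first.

VLMAX = VLEN×LMUL/SEW = 128×2/16 = 16
vl = min(AVL, VLMAX) = min(15, 16) = 15
  i=0: mask-off/keep → 200
  i=1: add(0x93,0x6d) → 256
  i=2: mask-off/keep → 92
  i=3: add(0x25,0xa9) → 206
  i=4: add(0x46,0x00) → 70
  i=5: add(0x9e,0x69) → 263
  i=6: add(0xef,0xe1) → 464
  i=7: add(0xd1,0x15) → 230
  i=8: mask-off/keep → 137
  i=9: mask-off/keep → 110
  i=10: mask-off/keep → 118
  i=11: mask-off/keep → 126
  i=12: add(0xa4,0x3f) → 227
  i=13: mask-off/keep → 26
  i=14: mask-off/keep → 203
  i=15: tail/keep → 149

vd = [200, 256, 92, 206, 70, 263, 464, 230, 137, 110, 118, 126, 227, 26, 203, 149]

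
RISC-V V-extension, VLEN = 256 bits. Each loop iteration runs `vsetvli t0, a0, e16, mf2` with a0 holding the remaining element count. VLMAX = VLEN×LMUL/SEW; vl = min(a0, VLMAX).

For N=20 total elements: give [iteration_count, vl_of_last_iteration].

lanes per group: 256·1/2/16 = 8
20 elements at 8/iter → 3 passes, remainder 4 on the last

[iterations, last_vl] = [3, 4]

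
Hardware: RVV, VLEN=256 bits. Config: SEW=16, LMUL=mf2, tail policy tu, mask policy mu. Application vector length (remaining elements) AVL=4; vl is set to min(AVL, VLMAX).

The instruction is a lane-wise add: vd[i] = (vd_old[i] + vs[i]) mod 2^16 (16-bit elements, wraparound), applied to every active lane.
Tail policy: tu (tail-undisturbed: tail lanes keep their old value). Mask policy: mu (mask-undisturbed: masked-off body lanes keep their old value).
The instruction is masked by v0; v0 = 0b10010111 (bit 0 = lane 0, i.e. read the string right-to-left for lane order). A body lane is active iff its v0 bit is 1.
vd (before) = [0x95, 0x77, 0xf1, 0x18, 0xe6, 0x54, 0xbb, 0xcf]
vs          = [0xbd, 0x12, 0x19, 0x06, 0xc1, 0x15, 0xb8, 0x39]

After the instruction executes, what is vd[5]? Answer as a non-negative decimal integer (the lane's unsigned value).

VLMAX = VLEN×LMUL/SEW = 256×1/2/16 = 8
vl ← min(4, 8) = 4
[0] add(0x95,0xbd) = 0x152
[1] add(0x77,0x12) = 0x89
[2] add(0xf1,0x19) = 0x10a
[3] mask-off/keep = 0x18
[4] tail/keep = 0xe6
[5] tail/keep = 0x54
[6] tail/keep = 0xbb
[7] tail/keep = 0xcf

vd[5] = 84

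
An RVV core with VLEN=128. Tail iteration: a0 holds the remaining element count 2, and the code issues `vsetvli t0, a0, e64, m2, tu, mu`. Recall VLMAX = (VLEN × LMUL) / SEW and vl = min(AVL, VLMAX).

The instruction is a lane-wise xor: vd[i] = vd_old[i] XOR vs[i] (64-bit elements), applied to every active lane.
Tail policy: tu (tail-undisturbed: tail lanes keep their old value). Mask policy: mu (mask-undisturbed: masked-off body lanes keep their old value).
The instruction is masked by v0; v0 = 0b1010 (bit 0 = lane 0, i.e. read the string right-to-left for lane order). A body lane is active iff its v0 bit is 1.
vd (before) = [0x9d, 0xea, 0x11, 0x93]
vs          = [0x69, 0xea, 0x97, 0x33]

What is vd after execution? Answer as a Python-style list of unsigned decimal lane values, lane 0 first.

lanes per group: 128·2/64 = 4
vl = min(AVL, VLMAX) = min(2, 4) = 2
[0] mask-off/keep = 0x9d
[1] xor(0xea,0xea) = 0x00
[2] tail/keep = 0x11
[3] tail/keep = 0x93

vd = [157, 0, 17, 147]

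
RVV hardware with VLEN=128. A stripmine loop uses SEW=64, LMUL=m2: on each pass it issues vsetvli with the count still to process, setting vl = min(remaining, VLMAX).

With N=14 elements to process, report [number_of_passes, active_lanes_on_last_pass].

VLMAX = VLEN×LMUL/SEW = 128×2/64 = 4
N=14: ⌈14/4⌉ = 4 iters; last vl = 14 − 3×4 = 2

[iterations, last_vl] = [4, 2]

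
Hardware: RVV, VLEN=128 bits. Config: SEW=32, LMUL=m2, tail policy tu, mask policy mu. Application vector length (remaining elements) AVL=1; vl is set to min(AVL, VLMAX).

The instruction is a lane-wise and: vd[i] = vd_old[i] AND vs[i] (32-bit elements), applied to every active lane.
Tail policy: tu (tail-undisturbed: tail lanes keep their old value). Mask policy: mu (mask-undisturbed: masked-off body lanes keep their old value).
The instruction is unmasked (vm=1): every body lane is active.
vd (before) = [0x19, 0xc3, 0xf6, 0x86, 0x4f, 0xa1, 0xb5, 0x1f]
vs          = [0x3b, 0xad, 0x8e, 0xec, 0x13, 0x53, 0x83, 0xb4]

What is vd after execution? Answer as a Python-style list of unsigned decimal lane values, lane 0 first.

lanes per group: 128·2/32 = 8
vl ← min(1, 8) = 1
lane  0: and(0x19,0x3b) ⇒ 0x19
lane  1: tail/keep ⇒ 0xc3
lane  2: tail/keep ⇒ 0xf6
lane  3: tail/keep ⇒ 0x86
lane  4: tail/keep ⇒ 0x4f
lane  5: tail/keep ⇒ 0xa1
lane  6: tail/keep ⇒ 0xb5
lane  7: tail/keep ⇒ 0x1f

vd = [25, 195, 246, 134, 79, 161, 181, 31]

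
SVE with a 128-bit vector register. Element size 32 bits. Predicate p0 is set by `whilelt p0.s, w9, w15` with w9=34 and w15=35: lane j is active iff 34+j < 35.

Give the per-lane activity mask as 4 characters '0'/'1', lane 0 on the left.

128-bit reg / 32-bit elem → 4 lanes
whilelt: lane j active iff 34+j < 35 → j < 1 → 1 active
bits (lane 0 leftmost): 1000

predicate = 1000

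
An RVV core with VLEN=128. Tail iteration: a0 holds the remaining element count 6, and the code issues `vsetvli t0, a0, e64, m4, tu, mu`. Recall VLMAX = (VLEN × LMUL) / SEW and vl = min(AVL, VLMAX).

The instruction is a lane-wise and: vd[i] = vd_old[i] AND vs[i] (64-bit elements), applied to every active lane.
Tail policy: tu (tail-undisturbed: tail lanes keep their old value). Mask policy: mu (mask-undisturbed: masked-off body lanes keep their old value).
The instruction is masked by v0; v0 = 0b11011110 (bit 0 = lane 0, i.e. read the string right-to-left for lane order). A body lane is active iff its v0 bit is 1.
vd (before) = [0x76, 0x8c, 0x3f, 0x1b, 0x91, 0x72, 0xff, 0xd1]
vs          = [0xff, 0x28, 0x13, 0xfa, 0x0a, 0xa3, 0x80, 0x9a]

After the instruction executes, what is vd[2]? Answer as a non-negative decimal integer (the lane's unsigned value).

lanes per group: 128·4/64 = 8
vl = min(AVL, VLMAX) = min(6, 8) = 6
vd[0] mask-off/keep -> 0x76
vd[1] and(0x8c,0x28) -> 0x08
vd[2] and(0x3f,0x13) -> 0x13
vd[3] and(0x1b,0xfa) -> 0x1a
vd[4] and(0x91,0x0a) -> 0x00
vd[5] mask-off/keep -> 0x72
vd[6] tail/keep -> 0xff
vd[7] tail/keep -> 0xd1

vd[2] = 19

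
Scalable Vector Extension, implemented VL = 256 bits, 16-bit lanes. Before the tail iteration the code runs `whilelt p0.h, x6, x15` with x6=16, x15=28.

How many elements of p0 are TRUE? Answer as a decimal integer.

register lanes = 256/16 = 16
p0[j] = (16+j < 28); true for j=0..11 → 12 lanes set

vl = 12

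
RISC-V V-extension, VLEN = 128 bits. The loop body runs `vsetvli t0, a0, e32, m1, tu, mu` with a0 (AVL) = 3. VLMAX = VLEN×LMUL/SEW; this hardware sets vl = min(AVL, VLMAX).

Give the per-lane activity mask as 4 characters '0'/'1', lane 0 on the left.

predicate = 1110

lanes per group: 128·1/32 = 4
vl ← min(3, 4) = 3
bits (lane 0 leftmost): 1110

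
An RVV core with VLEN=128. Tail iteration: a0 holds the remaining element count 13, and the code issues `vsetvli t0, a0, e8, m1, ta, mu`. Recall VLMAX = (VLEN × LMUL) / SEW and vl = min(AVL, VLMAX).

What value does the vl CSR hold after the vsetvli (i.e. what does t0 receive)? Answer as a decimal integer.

vl = 13

lanes per group: 128·1/8 = 16
vl ← min(13, 16) = 13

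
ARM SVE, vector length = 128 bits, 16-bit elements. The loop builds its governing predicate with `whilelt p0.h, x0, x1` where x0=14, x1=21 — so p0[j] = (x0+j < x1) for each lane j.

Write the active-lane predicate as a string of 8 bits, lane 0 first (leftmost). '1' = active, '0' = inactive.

predicate = 11111110

register lanes = 128/16 = 8
whilelt: lane j active iff 14+j < 21 → j < 7 → 7 active
bits (lane 0 leftmost): 11111110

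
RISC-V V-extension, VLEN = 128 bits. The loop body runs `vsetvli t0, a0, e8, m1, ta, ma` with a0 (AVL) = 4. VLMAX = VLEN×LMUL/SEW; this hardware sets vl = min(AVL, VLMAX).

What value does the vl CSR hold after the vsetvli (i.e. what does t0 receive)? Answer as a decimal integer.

vl = 4

VLMAX = (128 × 1) / 8 = 16 lanes
vl = min(AVL, VLMAX) = min(4, 16) = 4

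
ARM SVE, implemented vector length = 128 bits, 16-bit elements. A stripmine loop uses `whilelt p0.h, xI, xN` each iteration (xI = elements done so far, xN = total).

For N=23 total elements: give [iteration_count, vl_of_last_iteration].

[iterations, last_vl] = [3, 7]

register lanes = 128/16 = 8
iterations = ceil(23/8) = 3; final-pass vl = 7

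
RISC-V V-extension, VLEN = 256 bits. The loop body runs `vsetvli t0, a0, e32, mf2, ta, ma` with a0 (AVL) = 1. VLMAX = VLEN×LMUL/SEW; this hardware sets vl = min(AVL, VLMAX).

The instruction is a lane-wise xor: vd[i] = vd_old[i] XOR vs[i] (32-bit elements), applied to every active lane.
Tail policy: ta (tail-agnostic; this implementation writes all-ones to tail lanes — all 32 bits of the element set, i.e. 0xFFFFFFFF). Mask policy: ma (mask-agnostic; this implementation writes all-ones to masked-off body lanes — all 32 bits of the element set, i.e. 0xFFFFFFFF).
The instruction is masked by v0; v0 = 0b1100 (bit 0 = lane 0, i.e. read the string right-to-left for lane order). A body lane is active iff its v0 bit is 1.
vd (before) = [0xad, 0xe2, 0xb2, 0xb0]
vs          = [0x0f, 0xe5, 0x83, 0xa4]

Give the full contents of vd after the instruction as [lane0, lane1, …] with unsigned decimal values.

vd = [4294967295, 4294967295, 4294967295, 4294967295]

lanes per group: 256·1/2/32 = 4
vl = min(AVL, VLMAX) = min(1, 4) = 1
  i=0: mask-off/ones → 4294967295
  i=1: tail/ones → 4294967295
  i=2: tail/ones → 4294967295
  i=3: tail/ones → 4294967295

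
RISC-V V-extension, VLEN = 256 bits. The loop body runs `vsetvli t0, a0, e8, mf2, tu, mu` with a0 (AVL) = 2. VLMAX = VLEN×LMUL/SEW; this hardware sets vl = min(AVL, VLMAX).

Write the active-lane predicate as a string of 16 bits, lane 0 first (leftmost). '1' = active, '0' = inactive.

predicate = 1100000000000000

VLMAX = VLEN×LMUL/SEW = 256×1/2/8 = 16
vl ← min(2, 16) = 2
bits (lane 0 leftmost): 1100000000000000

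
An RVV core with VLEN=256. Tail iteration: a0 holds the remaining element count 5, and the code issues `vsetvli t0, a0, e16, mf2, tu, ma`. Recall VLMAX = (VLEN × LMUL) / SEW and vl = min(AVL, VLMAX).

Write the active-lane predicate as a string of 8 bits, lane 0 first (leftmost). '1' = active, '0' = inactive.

predicate = 11111000

VLMAX = VLEN×LMUL/SEW = 256×1/2/16 = 8
vl ← min(5, 8) = 5
bits (lane 0 leftmost): 11111000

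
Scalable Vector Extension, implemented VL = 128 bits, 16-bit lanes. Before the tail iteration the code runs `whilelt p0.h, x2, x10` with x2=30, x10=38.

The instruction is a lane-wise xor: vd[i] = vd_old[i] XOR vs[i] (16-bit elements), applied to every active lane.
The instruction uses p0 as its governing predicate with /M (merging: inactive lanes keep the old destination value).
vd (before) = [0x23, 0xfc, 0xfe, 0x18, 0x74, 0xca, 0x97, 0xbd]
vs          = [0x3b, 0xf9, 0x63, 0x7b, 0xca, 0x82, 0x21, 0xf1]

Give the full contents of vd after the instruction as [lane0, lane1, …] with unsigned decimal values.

vd = [24, 5, 157, 99, 190, 72, 182, 76]

register lanes = 128/16 = 8
active while 30+j < 38, i.e. j ∈ [0,8) capped at 8 ⇒ 8
  i=0: xor(0x23,0x3b) → 24
  i=1: xor(0xfc,0xf9) → 5
  i=2: xor(0xfe,0x63) → 157
  i=3: xor(0x18,0x7b) → 99
  i=4: xor(0x74,0xca) → 190
  i=5: xor(0xca,0x82) → 72
  i=6: xor(0x97,0x21) → 182
  i=7: xor(0xbd,0xf1) → 76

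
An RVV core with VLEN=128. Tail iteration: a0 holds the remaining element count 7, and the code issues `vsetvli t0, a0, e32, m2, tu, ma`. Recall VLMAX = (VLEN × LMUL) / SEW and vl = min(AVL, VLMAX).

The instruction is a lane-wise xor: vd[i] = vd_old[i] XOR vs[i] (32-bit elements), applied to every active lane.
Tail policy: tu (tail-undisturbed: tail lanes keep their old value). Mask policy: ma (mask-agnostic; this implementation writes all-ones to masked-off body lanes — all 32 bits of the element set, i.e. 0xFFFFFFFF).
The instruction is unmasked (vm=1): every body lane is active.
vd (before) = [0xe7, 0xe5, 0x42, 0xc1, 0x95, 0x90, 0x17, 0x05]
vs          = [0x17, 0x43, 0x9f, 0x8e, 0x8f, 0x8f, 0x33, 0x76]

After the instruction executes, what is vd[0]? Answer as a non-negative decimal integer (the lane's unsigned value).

VLMAX = VLEN×LMUL/SEW = 128×2/32 = 8
AVL=7 ≤ VLMAX=8, so vl = 7
[0] xor(0xe7,0x17) = 0xf0
[1] xor(0xe5,0x43) = 0xa6
[2] xor(0x42,0x9f) = 0xdd
[3] xor(0xc1,0x8e) = 0x4f
[4] xor(0x95,0x8f) = 0x1a
[5] xor(0x90,0x8f) = 0x1f
[6] xor(0x17,0x33) = 0x24
[7] tail/keep = 0x05

vd[0] = 240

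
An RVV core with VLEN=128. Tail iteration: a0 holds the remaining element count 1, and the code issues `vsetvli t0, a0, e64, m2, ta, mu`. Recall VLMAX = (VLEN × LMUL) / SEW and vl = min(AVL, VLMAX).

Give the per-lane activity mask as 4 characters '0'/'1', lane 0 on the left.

predicate = 1000

lanes per group: 128·2/64 = 4
vl = min(AVL, VLMAX) = min(1, 4) = 1
bits (lane 0 leftmost): 1000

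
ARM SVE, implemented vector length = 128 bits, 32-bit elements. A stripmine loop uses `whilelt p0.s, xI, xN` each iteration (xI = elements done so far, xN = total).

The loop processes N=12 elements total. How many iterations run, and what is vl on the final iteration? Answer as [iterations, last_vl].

128-bit reg / 32-bit elem → 4 lanes
12 elements at 4/iter → 3 passes, remainder 4 on the last

[iterations, last_vl] = [3, 4]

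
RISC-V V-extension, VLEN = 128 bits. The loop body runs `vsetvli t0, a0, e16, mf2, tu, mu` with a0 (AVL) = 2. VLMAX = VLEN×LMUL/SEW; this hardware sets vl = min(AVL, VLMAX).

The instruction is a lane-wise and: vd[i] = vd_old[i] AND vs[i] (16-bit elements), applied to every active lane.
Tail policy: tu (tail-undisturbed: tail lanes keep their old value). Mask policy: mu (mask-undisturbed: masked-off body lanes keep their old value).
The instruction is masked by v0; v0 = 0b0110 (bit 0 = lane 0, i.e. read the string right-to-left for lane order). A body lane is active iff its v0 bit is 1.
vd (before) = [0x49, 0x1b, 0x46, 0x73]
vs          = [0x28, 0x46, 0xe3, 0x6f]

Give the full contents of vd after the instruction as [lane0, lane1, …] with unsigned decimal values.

VLMAX = (128 × 1/2) / 16 = 4 lanes
vl = min(AVL, VLMAX) = min(2, 4) = 2
[0] mask-off/keep = 0x49
[1] and(0x1b,0x46) = 0x02
[2] tail/keep = 0x46
[3] tail/keep = 0x73

vd = [73, 2, 70, 115]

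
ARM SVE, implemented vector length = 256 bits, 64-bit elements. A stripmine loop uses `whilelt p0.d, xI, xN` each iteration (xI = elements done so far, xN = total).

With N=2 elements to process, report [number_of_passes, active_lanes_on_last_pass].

lane count: 256 div 64 = 4
2 elements at 4/iter → 1 passes, remainder 2 on the last

[iterations, last_vl] = [1, 2]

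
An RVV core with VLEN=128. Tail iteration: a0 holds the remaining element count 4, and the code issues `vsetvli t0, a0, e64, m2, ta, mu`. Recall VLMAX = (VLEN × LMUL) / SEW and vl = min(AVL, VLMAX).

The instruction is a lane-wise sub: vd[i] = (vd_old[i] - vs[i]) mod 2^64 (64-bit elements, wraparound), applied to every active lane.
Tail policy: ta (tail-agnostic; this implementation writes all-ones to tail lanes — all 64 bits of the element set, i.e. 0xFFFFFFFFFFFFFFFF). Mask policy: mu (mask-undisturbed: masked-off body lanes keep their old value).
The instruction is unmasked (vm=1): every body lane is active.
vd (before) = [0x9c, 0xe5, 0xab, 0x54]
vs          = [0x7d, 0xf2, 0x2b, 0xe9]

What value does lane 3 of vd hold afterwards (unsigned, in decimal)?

vd[3] = 18446744073709551467

lanes per group: 128·2/64 = 4
AVL=4 ≤ VLMAX=4, so vl = 4
vd[0] sub(0x9c,0x7d) -> 0x1f
vd[1] sub(0xe5,0xf2) -> 0xfffffffffffffff3
vd[2] sub(0xab,0x2b) -> 0x80
vd[3] sub(0x54,0xe9) -> 0xffffffffffffff6b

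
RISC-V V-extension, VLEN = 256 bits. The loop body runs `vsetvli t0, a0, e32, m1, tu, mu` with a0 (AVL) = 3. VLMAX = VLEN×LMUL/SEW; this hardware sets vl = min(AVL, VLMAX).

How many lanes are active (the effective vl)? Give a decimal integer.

lanes per group: 256·1/32 = 8
AVL=3 ≤ VLMAX=8, so vl = 3

vl = 3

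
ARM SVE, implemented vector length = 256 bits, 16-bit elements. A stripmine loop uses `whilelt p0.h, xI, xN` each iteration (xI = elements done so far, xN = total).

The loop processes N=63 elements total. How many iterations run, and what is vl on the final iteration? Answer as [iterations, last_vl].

lane count: 256 div 16 = 16
N=63: ⌈63/16⌉ = 4 iters; last vl = 63 − 3×16 = 15

[iterations, last_vl] = [4, 15]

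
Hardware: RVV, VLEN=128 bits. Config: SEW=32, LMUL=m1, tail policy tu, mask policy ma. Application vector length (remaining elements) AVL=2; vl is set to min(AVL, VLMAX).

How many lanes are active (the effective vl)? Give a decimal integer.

lanes per group: 128·1/32 = 4
vl ← min(2, 4) = 2

vl = 2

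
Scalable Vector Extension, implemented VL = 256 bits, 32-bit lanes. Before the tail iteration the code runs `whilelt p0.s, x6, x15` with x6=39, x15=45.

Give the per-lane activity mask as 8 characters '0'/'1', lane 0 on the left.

predicate = 11111100

lane count: 256 div 32 = 8
p0[j] = (39+j < 45); true for j=0..5 → 6 lanes set
bits (lane 0 leftmost): 11111100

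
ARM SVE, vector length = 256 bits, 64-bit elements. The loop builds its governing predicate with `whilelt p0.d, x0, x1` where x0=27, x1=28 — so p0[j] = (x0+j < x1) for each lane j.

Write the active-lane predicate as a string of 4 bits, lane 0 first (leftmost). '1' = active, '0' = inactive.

predicate = 1000

register lanes = 256/64 = 4
p0[j] = (27+j < 28); true for j=0..0 → 1 lanes set
bits (lane 0 leftmost): 1000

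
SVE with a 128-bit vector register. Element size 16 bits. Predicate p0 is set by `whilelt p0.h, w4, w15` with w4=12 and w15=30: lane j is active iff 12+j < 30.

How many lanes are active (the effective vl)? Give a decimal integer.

128-bit reg / 16-bit elem → 8 lanes
whilelt: lane j active iff 12+j < 30 → j < 18 → 8 active

vl = 8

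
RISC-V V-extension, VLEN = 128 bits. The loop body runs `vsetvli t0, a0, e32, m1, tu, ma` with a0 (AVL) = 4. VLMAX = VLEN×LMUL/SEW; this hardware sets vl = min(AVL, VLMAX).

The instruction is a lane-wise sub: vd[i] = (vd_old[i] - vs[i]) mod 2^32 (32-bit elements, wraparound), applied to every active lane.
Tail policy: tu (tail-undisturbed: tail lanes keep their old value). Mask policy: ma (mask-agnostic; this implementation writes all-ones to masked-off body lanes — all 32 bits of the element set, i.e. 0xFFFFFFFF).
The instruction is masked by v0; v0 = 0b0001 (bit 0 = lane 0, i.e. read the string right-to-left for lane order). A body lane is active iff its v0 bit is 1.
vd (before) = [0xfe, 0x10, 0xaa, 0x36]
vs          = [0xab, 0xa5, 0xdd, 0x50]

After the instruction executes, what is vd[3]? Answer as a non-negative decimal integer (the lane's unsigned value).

vd[3] = 4294967295

lanes per group: 128·1/32 = 4
vl = min(AVL, VLMAX) = min(4, 4) = 4
  i=0: sub(0xfe,0xab) → 83
  i=1: mask-off/ones → 4294967295
  i=2: mask-off/ones → 4294967295
  i=3: mask-off/ones → 4294967295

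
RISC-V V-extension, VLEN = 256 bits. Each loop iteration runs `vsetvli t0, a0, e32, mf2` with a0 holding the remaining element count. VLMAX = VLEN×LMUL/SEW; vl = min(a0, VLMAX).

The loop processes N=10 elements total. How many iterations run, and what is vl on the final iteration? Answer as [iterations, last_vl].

VLMAX = (256 × 1/2) / 32 = 4 lanes
10 elements at 4/iter → 3 passes, remainder 2 on the last

[iterations, last_vl] = [3, 2]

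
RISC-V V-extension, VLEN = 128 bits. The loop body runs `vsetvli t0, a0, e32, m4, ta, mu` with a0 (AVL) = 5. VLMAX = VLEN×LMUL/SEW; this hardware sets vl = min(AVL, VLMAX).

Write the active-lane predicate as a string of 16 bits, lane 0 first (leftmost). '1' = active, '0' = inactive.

VLMAX = (128 × 4) / 32 = 16 lanes
vl = min(AVL, VLMAX) = min(5, 16) = 5
bits (lane 0 leftmost): 1111100000000000

predicate = 1111100000000000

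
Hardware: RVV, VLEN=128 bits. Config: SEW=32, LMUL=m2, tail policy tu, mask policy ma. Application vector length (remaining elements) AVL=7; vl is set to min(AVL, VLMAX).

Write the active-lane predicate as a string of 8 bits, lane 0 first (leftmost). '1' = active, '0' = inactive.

VLMAX = (128 × 2) / 32 = 8 lanes
vl = min(AVL, VLMAX) = min(7, 8) = 7
bits (lane 0 leftmost): 11111110

predicate = 11111110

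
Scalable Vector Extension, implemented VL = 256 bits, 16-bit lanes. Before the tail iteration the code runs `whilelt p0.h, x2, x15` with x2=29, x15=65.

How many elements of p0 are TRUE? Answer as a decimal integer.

256-bit reg / 16-bit elem → 16 lanes
active while 29+j < 65, i.e. j ∈ [0,36) capped at 16 ⇒ 16

vl = 16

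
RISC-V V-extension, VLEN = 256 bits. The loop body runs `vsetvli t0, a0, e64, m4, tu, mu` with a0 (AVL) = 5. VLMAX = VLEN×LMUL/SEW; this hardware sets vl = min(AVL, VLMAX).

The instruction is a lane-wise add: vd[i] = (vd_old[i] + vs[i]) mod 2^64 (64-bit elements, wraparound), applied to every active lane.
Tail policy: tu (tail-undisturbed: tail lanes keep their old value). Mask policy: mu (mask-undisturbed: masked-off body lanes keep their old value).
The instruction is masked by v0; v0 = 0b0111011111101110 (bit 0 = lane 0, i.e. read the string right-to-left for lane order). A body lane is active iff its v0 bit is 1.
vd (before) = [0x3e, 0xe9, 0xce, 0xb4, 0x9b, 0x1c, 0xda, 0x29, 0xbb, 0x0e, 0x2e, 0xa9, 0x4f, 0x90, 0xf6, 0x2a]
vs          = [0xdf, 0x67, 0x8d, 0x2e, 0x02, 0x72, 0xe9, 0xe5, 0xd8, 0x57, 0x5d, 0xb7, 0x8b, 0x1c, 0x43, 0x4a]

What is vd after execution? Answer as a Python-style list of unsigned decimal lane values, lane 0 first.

vd = [62, 336, 347, 226, 155, 28, 218, 41, 187, 14, 46, 169, 79, 144, 246, 42]

VLMAX = (256 × 4) / 64 = 16 lanes
vl = min(AVL, VLMAX) = min(5, 16) = 5
[0] mask-off/keep = 0x3e
[1] add(0xe9,0x67) = 0x150
[2] add(0xce,0x8d) = 0x15b
[3] add(0xb4,0x2e) = 0xe2
[4] mask-off/keep = 0x9b
[5] tail/keep = 0x1c
[6] tail/keep = 0xda
[7] tail/keep = 0x29
[8] tail/keep = 0xbb
[9] tail/keep = 0x0e
[10] tail/keep = 0x2e
[11] tail/keep = 0xa9
[12] tail/keep = 0x4f
[13] tail/keep = 0x90
[14] tail/keep = 0xf6
[15] tail/keep = 0x2a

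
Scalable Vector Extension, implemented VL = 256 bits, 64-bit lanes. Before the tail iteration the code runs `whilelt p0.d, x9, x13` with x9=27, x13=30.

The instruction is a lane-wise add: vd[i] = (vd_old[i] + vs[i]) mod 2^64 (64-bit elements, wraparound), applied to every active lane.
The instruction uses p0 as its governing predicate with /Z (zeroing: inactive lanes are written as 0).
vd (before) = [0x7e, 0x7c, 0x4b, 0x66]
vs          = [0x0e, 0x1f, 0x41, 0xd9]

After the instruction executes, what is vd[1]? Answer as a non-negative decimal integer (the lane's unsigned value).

vd[1] = 155

lane count: 256 div 64 = 4
active while 27+j < 30, i.e. j ∈ [0,3) capped at 4 ⇒ 3
lane  0: add(0x7e,0x0e) ⇒ 0x8c
lane  1: add(0x7c,0x1f) ⇒ 0x9b
lane  2: add(0x4b,0x41) ⇒ 0x8c
lane  3: tail/zero ⇒ 0x00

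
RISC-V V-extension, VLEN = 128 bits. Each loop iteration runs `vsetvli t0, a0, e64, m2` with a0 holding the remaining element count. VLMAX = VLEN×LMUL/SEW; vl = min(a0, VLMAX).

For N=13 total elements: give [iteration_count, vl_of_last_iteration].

[iterations, last_vl] = [4, 1]

lanes per group: 128·2/64 = 4
iterations = ceil(13/4) = 4; final-pass vl = 1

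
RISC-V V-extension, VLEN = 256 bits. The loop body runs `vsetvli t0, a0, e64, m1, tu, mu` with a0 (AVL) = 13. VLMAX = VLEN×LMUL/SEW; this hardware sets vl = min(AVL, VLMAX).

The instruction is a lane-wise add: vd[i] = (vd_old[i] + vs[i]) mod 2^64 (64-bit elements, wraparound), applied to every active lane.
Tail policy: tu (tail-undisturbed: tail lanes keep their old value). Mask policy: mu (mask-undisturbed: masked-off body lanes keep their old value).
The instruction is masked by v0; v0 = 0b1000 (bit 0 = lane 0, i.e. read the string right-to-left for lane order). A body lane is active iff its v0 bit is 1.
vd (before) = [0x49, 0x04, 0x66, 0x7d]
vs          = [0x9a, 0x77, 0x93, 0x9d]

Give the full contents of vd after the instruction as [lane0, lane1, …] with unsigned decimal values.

vd = [73, 4, 102, 282]

VLMAX = VLEN×LMUL/SEW = 256×1/64 = 4
vl = min(AVL, VLMAX) = min(13, 4) = 4
lane  0: mask-off/keep ⇒ 0x49
lane  1: mask-off/keep ⇒ 0x04
lane  2: mask-off/keep ⇒ 0x66
lane  3: add(0x7d,0x9d) ⇒ 0x11a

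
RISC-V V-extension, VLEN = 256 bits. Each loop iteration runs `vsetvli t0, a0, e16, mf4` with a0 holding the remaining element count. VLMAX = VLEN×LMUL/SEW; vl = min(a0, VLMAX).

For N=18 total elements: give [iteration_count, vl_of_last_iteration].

[iterations, last_vl] = [5, 2]

lanes per group: 256·1/4/16 = 4
iterations = ceil(18/4) = 5; final-pass vl = 2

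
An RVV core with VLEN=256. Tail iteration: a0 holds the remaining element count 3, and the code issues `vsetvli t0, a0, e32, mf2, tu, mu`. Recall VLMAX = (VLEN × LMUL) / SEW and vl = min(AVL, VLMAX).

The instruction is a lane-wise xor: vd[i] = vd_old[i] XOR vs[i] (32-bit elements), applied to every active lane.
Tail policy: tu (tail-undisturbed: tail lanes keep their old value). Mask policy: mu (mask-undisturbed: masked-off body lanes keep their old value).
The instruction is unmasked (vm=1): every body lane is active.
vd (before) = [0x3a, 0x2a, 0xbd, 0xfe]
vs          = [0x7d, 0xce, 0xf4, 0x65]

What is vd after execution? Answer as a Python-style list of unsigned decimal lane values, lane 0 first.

vd = [71, 228, 73, 254]

lanes per group: 256·1/2/32 = 4
vl ← min(3, 4) = 3
[0] xor(0x3a,0x7d) = 0x47
[1] xor(0x2a,0xce) = 0xe4
[2] xor(0xbd,0xf4) = 0x49
[3] tail/keep = 0xfe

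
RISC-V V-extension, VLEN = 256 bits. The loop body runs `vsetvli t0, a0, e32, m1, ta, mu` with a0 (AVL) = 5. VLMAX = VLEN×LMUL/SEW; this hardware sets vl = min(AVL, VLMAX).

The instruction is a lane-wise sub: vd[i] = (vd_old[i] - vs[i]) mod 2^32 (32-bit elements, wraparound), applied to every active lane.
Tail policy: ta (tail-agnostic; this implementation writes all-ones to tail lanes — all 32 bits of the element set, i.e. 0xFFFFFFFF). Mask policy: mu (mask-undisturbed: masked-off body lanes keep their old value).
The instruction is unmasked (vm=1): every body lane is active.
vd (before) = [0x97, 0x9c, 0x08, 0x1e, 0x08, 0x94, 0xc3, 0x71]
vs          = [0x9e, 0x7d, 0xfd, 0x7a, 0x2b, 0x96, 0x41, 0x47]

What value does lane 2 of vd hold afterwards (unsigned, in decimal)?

vd[2] = 4294967051

VLMAX = (256 × 1) / 32 = 8 lanes
AVL=5 ≤ VLMAX=8, so vl = 5
  i=0: sub(0x97,0x9e) → 4294967289
  i=1: sub(0x9c,0x7d) → 31
  i=2: sub(0x08,0xfd) → 4294967051
  i=3: sub(0x1e,0x7a) → 4294967204
  i=4: sub(0x08,0x2b) → 4294967261
  i=5: tail/ones → 4294967295
  i=6: tail/ones → 4294967295
  i=7: tail/ones → 4294967295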